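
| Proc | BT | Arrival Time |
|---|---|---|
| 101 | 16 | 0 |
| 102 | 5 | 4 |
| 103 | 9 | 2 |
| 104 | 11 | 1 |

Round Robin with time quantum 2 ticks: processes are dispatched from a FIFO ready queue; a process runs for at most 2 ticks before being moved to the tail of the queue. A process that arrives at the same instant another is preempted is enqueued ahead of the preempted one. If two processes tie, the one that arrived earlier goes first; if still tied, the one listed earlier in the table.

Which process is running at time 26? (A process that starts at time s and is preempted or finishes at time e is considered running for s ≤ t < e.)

104

Gantt: | 101 0-2 | 104 2-4 | 103 4-6 | 101 6-8 | 102 8-10 | 104 10-12 | 103 12-14 | 101 14-16 | 102 16-18 | 104 18-20 | 103 20-22 | 101 22-24 | 102 24-25 | 104 25-27 | 103 27-29 | 101 29-31 | 104 31-33 | 103 33-34 | 101 34-36 | 104 36-37 | 101 37-41 |
Completion: 101=41  102=25  103=34  104=37
Turnaround (C−A): 101=41  102=21  103=32  104=36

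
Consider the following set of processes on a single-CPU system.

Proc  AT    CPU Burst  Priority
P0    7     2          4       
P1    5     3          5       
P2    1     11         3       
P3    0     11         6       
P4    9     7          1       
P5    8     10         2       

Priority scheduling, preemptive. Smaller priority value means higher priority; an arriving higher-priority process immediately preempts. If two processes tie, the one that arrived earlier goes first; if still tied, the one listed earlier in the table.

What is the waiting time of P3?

Gantt: | P3 0-1 | P2 1-8 | P5 8-9 | P4 9-16 | P5 16-25 | P2 25-29 | P0 29-31 | P1 31-34 | P3 34-44 |
Completion: P0=31  P1=34  P2=29  P3=44  P4=16  P5=25
Waiting(P3) = turnaround − burst = 44 − 11 = 33

33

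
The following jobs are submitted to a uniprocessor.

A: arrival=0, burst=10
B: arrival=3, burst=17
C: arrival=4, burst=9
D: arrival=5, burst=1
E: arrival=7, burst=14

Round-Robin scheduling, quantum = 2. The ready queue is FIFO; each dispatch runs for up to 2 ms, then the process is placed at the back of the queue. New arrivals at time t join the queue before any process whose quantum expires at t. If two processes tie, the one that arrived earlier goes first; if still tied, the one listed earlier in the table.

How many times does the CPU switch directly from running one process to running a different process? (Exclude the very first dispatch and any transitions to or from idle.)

25

Timeline: | A 0-4 | B 4-6 | C 6-8 | A 8-10 | D 10-11 | B 11-13 | E 13-15 | C 15-17 | A 17-19 | B 19-21 | E 21-23 | C 23-25 | A 25-27 | B 27-29 | E 29-31 | C 31-33 | B 33-35 | E 35-37 | C 37-38 | B 38-40 | E 40-42 | B 42-44 | E 44-46 | B 46-48 | E 48-50 | B 50-51 |
Completion: A=27  B=51  C=38  D=11  E=50
Turnaround (C−A): A=27  B=48  C=34  D=6  E=43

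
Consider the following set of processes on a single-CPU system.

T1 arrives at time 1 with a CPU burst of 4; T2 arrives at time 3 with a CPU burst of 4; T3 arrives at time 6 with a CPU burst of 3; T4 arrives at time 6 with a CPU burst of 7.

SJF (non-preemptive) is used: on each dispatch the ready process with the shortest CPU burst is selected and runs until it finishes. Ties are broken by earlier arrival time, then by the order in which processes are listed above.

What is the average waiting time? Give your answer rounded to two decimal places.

2.75

Timeline: | idle 0-1 | T1 1-5 | T2 5-9 | T3 9-12 | T4 12-19 |
Completion: T1=5  T2=9  T3=12  T4=19
Waiting times: T1=0, T2=2, T3=3, T4=6
Average waiting = (0+2+3+6) / 4 = 11/4 = 2.75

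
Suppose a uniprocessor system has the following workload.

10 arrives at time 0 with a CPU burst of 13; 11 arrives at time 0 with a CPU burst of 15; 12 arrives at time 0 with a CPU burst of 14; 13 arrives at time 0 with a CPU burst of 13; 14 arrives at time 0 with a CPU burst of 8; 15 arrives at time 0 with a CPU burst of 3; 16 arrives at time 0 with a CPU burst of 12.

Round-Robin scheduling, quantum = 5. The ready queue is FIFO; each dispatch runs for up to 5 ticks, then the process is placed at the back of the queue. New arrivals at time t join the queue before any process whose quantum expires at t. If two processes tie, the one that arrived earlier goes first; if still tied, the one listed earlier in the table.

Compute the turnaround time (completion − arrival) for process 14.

Schedule: | 10 0-5 | 11 5-10 | 12 10-15 | 13 15-20 | 14 20-25 | 15 25-28 | 16 28-33 | 10 33-38 | 11 38-43 | 12 43-48 | 13 48-53 | 14 53-56 | 16 56-61 | 10 61-64 | 11 64-69 | 12 69-73 | 13 73-76 | 16 76-78 |
Completion: 10=64  11=69  12=73  13=76  14=56  15=28  16=78
Turnaround(14) = completion − arrival = 56 − 0 = 56

56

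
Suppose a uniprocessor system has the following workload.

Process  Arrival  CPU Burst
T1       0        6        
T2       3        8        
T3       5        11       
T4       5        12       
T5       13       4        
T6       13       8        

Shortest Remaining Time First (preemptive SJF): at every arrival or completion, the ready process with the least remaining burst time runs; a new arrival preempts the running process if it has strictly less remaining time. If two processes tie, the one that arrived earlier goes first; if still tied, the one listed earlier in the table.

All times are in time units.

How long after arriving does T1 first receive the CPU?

Gantt: | T1 0-6 | T2 6-14 | T5 14-18 | T6 18-26 | T3 26-37 | T4 37-49 |
Completion: T1=6  T2=14  T3=37  T4=49  T5=18  T6=26
Response(T1) = first start − arrival = 0 − 0 = 0

0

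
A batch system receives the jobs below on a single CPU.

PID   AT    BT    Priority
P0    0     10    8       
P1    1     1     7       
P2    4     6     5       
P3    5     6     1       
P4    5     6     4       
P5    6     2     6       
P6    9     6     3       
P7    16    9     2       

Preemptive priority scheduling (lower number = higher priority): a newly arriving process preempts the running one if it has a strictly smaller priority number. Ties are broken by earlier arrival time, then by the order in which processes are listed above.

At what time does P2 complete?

Timeline: | P0 0-1 | P1 1-2 | P0 2-4 | P2 4-5 | P3 5-11 | P6 11-16 | P7 16-25 | P6 25-26 | P4 26-32 | P2 32-37 | P5 37-39 | P0 39-46 |
Completion: P0=46  P1=2  P2=37  P3=11  P4=32  P5=39  P6=26  P7=25

37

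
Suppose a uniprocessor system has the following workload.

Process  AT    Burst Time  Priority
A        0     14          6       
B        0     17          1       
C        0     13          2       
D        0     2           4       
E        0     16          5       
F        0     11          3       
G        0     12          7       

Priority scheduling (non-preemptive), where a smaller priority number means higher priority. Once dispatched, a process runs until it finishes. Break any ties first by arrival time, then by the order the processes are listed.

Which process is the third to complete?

F

Gantt: | B 0-17 | C 17-30 | F 30-41 | D 41-43 | E 43-59 | A 59-73 | G 73-85 |
Completion: A=73  B=17  C=30  D=43  E=59  F=41  G=85
Finish order: B → C → F → D → E → A → G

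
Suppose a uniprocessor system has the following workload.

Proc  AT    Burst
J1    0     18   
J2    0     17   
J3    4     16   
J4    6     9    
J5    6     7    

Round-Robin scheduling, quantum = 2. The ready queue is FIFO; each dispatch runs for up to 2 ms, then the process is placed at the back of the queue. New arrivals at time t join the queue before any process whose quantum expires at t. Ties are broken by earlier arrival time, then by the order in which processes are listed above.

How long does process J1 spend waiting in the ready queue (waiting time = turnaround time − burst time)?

Gantt: | J1 0-2 | J2 2-4 | J1 4-6 | J3 6-8 | J2 8-10 | J4 10-12 | J5 12-14 | J1 14-16 | J3 16-18 | J2 18-20 | J4 20-22 | J5 22-24 | J1 24-26 | J3 26-28 | J2 28-30 | J4 30-32 | J5 32-34 | J1 34-36 | J3 36-38 | J2 38-40 | J4 40-42 | J5 42-43 | J1 43-45 | J3 45-47 | J2 47-49 | J4 49-50 | J1 50-52 | J3 52-54 | J2 54-56 | J1 56-58 | J3 58-60 | J2 60-62 | J1 62-64 | J3 64-66 | J2 66-67 |
Completion: J1=64  J2=67  J3=66  J4=50  J5=43
Turnaround (C−A): J1=64  J2=67  J3=62  J4=44  J5=37
Waiting(J1) = turnaround − burst = 64 − 18 = 46

46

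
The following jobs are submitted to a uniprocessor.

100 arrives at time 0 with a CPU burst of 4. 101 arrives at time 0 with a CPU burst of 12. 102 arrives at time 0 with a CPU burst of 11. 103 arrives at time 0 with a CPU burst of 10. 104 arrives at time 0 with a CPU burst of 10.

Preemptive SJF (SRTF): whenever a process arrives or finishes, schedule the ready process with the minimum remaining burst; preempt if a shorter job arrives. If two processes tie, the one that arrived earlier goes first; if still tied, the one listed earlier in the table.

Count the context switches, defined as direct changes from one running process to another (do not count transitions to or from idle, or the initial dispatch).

4

Timeline: | 100 0-4 | 103 4-14 | 104 14-24 | 102 24-35 | 101 35-47 |
Completion: 100=4  101=47  102=35  103=14  104=24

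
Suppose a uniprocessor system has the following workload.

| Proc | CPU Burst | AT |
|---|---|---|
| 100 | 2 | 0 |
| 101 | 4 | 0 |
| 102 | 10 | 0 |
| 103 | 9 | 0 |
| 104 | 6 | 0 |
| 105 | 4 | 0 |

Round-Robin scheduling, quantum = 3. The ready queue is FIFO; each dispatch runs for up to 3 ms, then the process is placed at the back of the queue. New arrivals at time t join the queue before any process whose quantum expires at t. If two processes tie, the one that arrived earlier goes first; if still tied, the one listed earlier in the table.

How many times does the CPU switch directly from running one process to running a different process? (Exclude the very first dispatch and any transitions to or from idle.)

13

Timeline: | 100 0-2 | 101 2-5 | 102 5-8 | 103 8-11 | 104 11-14 | 105 14-17 | 101 17-18 | 102 18-21 | 103 21-24 | 104 24-27 | 105 27-28 | 102 28-31 | 103 31-34 | 102 34-35 |
Completion: 100=2  101=18  102=35  103=34  104=27  105=28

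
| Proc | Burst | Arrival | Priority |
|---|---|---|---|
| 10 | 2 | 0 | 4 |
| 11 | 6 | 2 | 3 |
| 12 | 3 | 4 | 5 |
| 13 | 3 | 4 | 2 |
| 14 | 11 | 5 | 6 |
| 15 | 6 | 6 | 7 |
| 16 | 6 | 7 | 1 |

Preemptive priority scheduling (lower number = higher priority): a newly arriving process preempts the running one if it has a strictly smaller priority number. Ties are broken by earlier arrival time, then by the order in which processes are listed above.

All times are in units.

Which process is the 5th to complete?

Timeline: | 10 0-2 | 11 2-4 | 13 4-7 | 16 7-13 | 11 13-17 | 12 17-20 | 14 20-31 | 15 31-37 |
Completion: 10=2  11=17  12=20  13=7  14=31  15=37  16=13
Turnaround (C−A): 10=2  11=15  12=16  13=3  14=26  15=31  16=6
Finish order: 10 → 13 → 16 → 11 → 12 → 14 → 15

12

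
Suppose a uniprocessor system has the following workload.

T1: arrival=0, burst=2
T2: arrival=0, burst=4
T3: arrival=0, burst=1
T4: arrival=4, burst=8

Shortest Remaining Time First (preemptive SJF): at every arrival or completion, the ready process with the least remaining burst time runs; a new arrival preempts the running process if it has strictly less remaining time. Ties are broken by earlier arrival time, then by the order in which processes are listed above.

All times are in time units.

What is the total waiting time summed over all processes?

Schedule: | T3 0-1 | T1 1-3 | T2 3-7 | T4 7-15 |
Completion: T1=3  T2=7  T3=1  T4=15
Turnaround (C−A): T1=3  T2=7  T3=1  T4=11
Waiting = turnaround − burst: T1=1, T2=3, T3=0, T4=3
Total waiting = 1 + 3 + 0 + 3 = 7

7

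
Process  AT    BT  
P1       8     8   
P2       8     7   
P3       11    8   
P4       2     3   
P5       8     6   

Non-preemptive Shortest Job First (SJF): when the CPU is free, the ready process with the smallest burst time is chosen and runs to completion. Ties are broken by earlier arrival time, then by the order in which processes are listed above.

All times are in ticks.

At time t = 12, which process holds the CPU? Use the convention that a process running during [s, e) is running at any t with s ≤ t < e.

Gantt: | idle 0-2 | P4 2-5 | idle 5-8 | P5 8-14 | P2 14-21 | P1 21-29 | P3 29-37 |
Completion: P1=29  P2=21  P3=37  P4=5  P5=14
Turnaround (C−A): P1=21  P2=13  P3=26  P4=3  P5=6

P5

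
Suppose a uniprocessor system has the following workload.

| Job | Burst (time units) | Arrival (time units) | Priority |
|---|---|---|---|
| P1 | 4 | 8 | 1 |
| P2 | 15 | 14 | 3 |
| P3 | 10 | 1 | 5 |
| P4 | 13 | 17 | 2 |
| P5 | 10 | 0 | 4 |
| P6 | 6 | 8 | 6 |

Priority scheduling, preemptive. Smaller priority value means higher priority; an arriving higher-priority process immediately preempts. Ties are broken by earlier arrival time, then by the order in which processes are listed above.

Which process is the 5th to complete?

P3

Timeline: | P5 0-8 | P1 8-12 | P5 12-14 | P2 14-17 | P4 17-30 | P2 30-42 | P3 42-52 | P6 52-58 |
Completion: P1=12  P2=42  P3=52  P4=30  P5=14  P6=58
Finish order: P1 → P5 → P4 → P2 → P3 → P6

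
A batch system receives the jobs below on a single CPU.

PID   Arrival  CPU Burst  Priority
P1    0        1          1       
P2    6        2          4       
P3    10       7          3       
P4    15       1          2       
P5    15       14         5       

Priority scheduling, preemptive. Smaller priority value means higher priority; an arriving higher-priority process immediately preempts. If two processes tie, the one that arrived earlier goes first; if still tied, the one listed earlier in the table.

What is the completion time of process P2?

8

Schedule: | P1 0-1 | idle 1-6 | P2 6-8 | idle 8-10 | P3 10-15 | P4 15-16 | P3 16-18 | P5 18-32 |
Completion: P1=1  P2=8  P3=18  P4=16  P5=32
Turnaround (C−A): P1=1  P2=2  P3=8  P4=1  P5=17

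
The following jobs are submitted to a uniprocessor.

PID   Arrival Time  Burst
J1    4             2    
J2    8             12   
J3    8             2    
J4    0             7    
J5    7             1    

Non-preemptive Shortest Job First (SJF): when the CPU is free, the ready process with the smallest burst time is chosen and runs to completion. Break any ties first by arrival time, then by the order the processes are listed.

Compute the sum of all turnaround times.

34

Schedule: | J4 0-7 | J5 7-8 | J1 8-10 | J3 10-12 | J2 12-24 |
Completion: J1=10  J2=24  J3=12  J4=7  J5=8
Turnaround (C−A): J1=6  J2=16  J3=4  J4=7  J5=1
Turnaround = completion − arrival: J1=6, J2=16, J3=4, J4=7, J5=1
Total turnaround = 6 + 16 + 4 + 7 + 1 = 34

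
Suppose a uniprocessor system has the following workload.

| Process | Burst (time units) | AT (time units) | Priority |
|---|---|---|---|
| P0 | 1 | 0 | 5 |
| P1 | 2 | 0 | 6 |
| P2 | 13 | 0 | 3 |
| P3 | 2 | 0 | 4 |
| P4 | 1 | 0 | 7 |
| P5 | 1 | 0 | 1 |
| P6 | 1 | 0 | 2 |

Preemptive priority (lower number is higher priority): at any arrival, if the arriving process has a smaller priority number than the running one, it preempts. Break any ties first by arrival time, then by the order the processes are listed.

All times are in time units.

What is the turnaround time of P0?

Schedule: | P5 0-1 | P6 1-2 | P2 2-15 | P3 15-17 | P0 17-18 | P1 18-20 | P4 20-21 |
Completion: P0=18  P1=20  P2=15  P3=17  P4=21  P5=1  P6=2
Turnaround (C−A): P0=18  P1=20  P2=15  P3=17  P4=21  P5=1  P6=2
Turnaround(P0) = completion − arrival = 18 − 0 = 18

18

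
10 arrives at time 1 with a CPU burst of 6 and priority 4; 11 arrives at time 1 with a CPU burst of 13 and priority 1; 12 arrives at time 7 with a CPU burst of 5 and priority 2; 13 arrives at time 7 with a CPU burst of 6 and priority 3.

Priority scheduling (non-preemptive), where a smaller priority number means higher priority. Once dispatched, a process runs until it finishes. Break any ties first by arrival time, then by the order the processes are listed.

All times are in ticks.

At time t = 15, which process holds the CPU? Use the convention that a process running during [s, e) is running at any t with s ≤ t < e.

12

Schedule: | idle 0-1 | 11 1-14 | 12 14-19 | 13 19-25 | 10 25-31 |
Completion: 10=31  11=14  12=19  13=25
Turnaround (C−A): 10=30  11=13  12=12  13=18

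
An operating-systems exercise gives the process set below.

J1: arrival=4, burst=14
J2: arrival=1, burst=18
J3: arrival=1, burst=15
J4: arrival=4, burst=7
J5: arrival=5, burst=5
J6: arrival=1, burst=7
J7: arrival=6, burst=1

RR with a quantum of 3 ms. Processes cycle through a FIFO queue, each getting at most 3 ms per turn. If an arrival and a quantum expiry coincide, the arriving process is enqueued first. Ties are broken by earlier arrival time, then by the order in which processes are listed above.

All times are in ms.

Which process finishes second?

Timeline: | idle 0-1 | J2 1-4 | J3 4-7 | J6 7-10 | J1 10-13 | J4 13-16 | J2 16-19 | J5 19-22 | J7 22-23 | J3 23-26 | J6 26-29 | J1 29-32 | J4 32-35 | J2 35-38 | J5 38-40 | J3 40-43 | J6 43-44 | J1 44-47 | J4 47-48 | J2 48-51 | J3 51-54 | J1 54-57 | J2 57-60 | J3 60-63 | J1 63-65 | J2 65-68 |
Completion: J1=65  J2=68  J3=63  J4=48  J5=40  J6=44  J7=23
Finish order: J7 → J5 → J6 → J4 → J3 → J1 → J2

J5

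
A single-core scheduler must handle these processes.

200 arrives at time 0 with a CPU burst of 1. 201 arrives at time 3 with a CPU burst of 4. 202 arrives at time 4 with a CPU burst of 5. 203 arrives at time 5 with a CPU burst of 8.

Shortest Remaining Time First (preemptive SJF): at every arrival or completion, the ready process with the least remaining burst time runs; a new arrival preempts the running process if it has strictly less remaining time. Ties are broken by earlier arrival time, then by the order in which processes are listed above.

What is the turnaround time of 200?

Gantt: | 200 0-1 | idle 1-3 | 201 3-7 | 202 7-12 | 203 12-20 |
Completion: 200=1  201=7  202=12  203=20
Turnaround(200) = completion − arrival = 1 − 0 = 1

1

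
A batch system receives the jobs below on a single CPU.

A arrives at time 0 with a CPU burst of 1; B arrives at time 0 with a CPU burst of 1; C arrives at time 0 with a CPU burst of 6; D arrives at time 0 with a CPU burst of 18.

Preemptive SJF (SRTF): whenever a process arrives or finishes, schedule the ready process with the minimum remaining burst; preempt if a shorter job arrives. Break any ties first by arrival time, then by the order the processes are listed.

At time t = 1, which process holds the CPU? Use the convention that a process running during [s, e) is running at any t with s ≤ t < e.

B

Schedule: | A 0-1 | B 1-2 | C 2-8 | D 8-26 |
Completion: A=1  B=2  C=8  D=26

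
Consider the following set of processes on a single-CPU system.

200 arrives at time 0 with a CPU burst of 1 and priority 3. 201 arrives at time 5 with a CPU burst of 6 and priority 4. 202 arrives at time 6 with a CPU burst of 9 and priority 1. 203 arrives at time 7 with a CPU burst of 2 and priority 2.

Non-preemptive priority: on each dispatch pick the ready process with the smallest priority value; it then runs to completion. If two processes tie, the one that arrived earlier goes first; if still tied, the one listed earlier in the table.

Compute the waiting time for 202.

5

Gantt: | 200 0-1 | idle 1-5 | 201 5-11 | 202 11-20 | 203 20-22 |
Completion: 200=1  201=11  202=20  203=22
Waiting(202) = turnaround − burst = 14 − 9 = 5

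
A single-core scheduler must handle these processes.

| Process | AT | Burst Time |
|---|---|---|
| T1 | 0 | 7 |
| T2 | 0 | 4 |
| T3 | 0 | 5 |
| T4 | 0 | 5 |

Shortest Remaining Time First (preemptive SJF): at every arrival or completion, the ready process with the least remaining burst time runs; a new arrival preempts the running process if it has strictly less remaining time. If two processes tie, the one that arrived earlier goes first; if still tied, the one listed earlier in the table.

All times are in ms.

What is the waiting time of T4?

Schedule: | T2 0-4 | T3 4-9 | T4 9-14 | T1 14-21 |
Completion: T1=21  T2=4  T3=9  T4=14
Turnaround (C−A): T1=21  T2=4  T3=9  T4=14
Waiting(T4) = turnaround − burst = 14 − 5 = 9

9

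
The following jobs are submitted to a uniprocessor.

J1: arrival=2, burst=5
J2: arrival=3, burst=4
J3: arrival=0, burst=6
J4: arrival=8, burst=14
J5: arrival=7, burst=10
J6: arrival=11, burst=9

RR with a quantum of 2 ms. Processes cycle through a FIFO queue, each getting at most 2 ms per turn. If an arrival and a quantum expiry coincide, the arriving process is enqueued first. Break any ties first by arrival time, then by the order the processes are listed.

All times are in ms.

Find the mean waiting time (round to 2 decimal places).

17.17

Schedule: | J3 0-2 | J1 2-4 | J3 4-6 | J2 6-8 | J1 8-10 | J3 10-12 | J5 12-14 | J4 14-16 | J2 16-18 | J1 18-19 | J6 19-21 | J5 21-23 | J4 23-25 | J6 25-27 | J5 27-29 | J4 29-31 | J6 31-33 | J5 33-35 | J4 35-37 | J6 37-39 | J5 39-41 | J4 41-43 | J6 43-44 | J4 44-48 |
Completion: J1=19  J2=18  J3=12  J4=48  J5=41  J6=44
Waiting times: J1=12, J2=11, J3=6, J4=26, J5=24, J6=24
Average waiting = (12+11+6+26+24+24) / 6 = 103/6 = 17.17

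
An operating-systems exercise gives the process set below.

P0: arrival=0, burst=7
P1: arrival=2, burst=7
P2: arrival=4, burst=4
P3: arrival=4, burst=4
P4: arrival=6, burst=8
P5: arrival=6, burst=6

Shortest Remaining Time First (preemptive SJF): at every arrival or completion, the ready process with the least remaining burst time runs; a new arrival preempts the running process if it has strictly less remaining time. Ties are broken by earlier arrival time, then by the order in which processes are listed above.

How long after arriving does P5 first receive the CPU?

9

Schedule: | P0 0-7 | P2 7-11 | P3 11-15 | P5 15-21 | P1 21-28 | P4 28-36 |
Completion: P0=7  P1=28  P2=11  P3=15  P4=36  P5=21
Response(P5) = first start − arrival = 15 − 6 = 9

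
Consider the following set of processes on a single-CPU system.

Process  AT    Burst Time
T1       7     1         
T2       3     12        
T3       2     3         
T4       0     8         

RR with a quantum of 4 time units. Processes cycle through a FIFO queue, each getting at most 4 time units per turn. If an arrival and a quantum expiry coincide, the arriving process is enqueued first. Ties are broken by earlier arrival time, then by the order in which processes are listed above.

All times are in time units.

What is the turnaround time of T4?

Timeline: | T4 0-4 | T3 4-7 | T2 7-11 | T4 11-15 | T1 15-16 | T2 16-24 |
Completion: T1=16  T2=24  T3=7  T4=15
Turnaround(T4) = completion − arrival = 15 − 0 = 15

15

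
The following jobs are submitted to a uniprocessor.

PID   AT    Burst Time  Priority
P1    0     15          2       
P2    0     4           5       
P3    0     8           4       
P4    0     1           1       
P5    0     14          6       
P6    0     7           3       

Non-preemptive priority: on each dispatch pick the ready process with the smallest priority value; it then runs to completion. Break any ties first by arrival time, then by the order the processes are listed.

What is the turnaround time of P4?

Timeline: | P4 0-1 | P1 1-16 | P6 16-23 | P3 23-31 | P2 31-35 | P5 35-49 |
Completion: P1=16  P2=35  P3=31  P4=1  P5=49  P6=23
Turnaround (C−A): P1=16  P2=35  P3=31  P4=1  P5=49  P6=23
Turnaround(P4) = completion − arrival = 1 − 0 = 1

1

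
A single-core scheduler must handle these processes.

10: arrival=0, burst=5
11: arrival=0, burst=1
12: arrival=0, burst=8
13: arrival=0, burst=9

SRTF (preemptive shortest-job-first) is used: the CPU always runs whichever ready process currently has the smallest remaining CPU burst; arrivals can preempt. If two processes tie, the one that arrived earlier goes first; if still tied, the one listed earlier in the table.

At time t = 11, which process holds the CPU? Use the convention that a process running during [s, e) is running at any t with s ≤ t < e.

12

Gantt: | 11 0-1 | 10 1-6 | 12 6-14 | 13 14-23 |
Completion: 10=6  11=1  12=14  13=23
Turnaround (C−A): 10=6  11=1  12=14  13=23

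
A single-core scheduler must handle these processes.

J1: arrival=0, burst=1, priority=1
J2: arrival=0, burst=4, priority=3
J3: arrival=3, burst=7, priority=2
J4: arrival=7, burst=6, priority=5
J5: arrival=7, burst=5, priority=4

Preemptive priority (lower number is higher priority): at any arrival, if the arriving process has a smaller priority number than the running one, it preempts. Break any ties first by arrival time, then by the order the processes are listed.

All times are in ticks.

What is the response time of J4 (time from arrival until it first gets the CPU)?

Schedule: | J1 0-1 | J2 1-3 | J3 3-10 | J2 10-12 | J5 12-17 | J4 17-23 |
Completion: J1=1  J2=12  J3=10  J4=23  J5=17
Turnaround (C−A): J1=1  J2=12  J3=7  J4=16  J5=10
Response(J4) = first start − arrival = 17 − 7 = 10

10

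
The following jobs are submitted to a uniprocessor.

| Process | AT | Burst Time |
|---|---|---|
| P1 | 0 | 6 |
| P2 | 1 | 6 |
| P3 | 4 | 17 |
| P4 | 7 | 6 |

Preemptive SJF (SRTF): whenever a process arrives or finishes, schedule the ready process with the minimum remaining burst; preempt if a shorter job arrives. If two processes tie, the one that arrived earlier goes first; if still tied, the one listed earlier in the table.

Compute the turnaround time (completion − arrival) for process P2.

Timeline: | P1 0-6 | P2 6-12 | P4 12-18 | P3 18-35 |
Completion: P1=6  P2=12  P3=35  P4=18
Turnaround(P2) = completion − arrival = 12 − 1 = 11

11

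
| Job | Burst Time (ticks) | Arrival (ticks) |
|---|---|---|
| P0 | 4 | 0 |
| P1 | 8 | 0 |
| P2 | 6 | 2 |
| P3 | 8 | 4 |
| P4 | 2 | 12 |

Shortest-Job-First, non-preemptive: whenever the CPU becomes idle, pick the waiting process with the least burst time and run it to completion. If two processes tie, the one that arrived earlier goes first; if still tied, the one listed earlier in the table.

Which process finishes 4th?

P4

Schedule: | P0 0-4 | P2 4-10 | P1 10-18 | P4 18-20 | P3 20-28 |
Completion: P0=4  P1=18  P2=10  P3=28  P4=20
Turnaround (C−A): P0=4  P1=18  P2=8  P3=24  P4=8
Finish order: P0 → P2 → P1 → P4 → P3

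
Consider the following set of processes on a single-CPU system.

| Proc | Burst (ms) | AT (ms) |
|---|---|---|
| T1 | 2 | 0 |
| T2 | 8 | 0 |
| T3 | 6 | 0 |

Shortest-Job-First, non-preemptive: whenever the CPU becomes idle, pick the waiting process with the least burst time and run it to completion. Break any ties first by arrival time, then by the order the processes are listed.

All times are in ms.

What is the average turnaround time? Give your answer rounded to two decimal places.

8.67

Timeline: | T1 0-2 | T3 2-8 | T2 8-16 |
Completion: T1=2  T2=16  T3=8
Turnaround (C−A): T1=2  T2=16  T3=8
Turnaround times: T1=2, T2=16, T3=8
Average turnaround = (2+16+8) / 3 = 26/3 = 8.67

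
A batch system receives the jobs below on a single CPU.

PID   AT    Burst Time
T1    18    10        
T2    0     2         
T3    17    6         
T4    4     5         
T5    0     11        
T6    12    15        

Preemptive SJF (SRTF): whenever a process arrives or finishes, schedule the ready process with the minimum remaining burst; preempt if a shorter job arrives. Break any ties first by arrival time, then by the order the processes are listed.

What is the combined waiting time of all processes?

36

Timeline: | T2 0-2 | T5 2-4 | T4 4-9 | T5 9-18 | T3 18-24 | T1 24-34 | T6 34-49 |
Completion: T1=34  T2=2  T3=24  T4=9  T5=18  T6=49
Turnaround (C−A): T1=16  T2=2  T3=7  T4=5  T5=18  T6=37
Waiting = turnaround − burst: T1=6, T2=0, T3=1, T4=0, T5=7, T6=22
Total waiting = 6 + 0 + 1 + 0 + 7 + 22 = 36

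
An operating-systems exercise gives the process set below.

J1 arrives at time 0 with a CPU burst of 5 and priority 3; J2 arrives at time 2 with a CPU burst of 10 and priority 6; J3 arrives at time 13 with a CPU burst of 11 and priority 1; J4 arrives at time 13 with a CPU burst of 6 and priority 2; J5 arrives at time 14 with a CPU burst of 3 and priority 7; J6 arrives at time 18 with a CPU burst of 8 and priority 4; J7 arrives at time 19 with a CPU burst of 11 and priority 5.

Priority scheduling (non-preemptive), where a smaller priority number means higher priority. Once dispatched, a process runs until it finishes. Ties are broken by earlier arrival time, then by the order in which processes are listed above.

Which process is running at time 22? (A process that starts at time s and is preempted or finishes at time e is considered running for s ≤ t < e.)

Schedule: | J1 0-5 | J2 5-15 | J3 15-26 | J4 26-32 | J6 32-40 | J7 40-51 | J5 51-54 |
Completion: J1=5  J2=15  J3=26  J4=32  J5=54  J6=40  J7=51

J3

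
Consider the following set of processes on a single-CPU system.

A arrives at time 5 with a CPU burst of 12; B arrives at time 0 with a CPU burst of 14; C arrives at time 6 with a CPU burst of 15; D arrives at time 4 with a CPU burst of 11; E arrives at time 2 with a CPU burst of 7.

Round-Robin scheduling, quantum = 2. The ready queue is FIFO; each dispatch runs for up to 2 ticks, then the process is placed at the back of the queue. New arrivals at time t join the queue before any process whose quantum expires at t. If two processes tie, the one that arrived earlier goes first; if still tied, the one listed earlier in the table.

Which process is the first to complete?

E

Gantt: | B 0-2 | E 2-4 | B 4-6 | D 6-8 | E 8-10 | A 10-12 | C 12-14 | B 14-16 | D 16-18 | E 18-20 | A 20-22 | C 22-24 | B 24-26 | D 26-28 | E 28-29 | A 29-31 | C 31-33 | B 33-35 | D 35-37 | A 37-39 | C 39-41 | B 41-43 | D 43-45 | A 45-47 | C 47-49 | B 49-51 | D 51-52 | A 52-54 | C 54-59 |
Completion: A=54  B=51  C=59  D=52  E=29
Finish order: E → B → D → A → C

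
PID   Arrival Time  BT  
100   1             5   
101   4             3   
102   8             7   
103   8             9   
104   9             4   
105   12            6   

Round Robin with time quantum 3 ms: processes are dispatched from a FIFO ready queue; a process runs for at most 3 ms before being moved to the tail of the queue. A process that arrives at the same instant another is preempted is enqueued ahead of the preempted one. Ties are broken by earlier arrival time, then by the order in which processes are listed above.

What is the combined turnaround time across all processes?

Timeline: | idle 0-1 | 100 1-4 | 101 4-7 | 100 7-9 | 102 9-12 | 103 12-15 | 104 15-18 | 105 18-21 | 102 21-24 | 103 24-27 | 104 27-28 | 105 28-31 | 102 31-32 | 103 32-35 |
Completion: 100=9  101=7  102=32  103=35  104=28  105=31
Turnaround = completion − arrival: 100=8, 101=3, 102=24, 103=27, 104=19, 105=19
Total turnaround = 8 + 3 + 24 + 27 + 19 + 19 = 100

100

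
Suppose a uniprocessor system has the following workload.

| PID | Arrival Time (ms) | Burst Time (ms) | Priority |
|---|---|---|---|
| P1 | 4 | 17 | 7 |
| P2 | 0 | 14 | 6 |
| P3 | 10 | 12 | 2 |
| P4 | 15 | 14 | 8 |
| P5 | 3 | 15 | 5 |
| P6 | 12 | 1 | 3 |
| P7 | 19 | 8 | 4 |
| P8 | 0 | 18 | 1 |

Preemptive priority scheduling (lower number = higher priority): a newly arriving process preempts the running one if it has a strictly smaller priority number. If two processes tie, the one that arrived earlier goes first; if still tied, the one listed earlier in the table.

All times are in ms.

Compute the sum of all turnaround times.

361

Timeline: | P8 0-18 | P3 18-30 | P6 30-31 | P7 31-39 | P5 39-54 | P2 54-68 | P1 68-85 | P4 85-99 |
Completion: P1=85  P2=68  P3=30  P4=99  P5=54  P6=31  P7=39  P8=18
Turnaround = completion − arrival: P1=81, P2=68, P3=20, P4=84, P5=51, P6=19, P7=20, P8=18
Total turnaround = 81 + 68 + 20 + 84 + 51 + 19 + 20 + 18 = 361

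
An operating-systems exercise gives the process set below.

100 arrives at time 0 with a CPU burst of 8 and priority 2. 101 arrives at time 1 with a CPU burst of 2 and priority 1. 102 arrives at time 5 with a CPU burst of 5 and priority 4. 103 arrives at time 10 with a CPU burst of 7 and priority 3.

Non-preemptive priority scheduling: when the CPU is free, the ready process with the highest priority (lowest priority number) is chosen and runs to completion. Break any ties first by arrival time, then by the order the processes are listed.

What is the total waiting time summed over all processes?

Schedule: | 100 0-8 | 101 8-10 | 103 10-17 | 102 17-22 |
Completion: 100=8  101=10  102=22  103=17
Waiting = turnaround − burst: 100=0, 101=7, 102=12, 103=0
Total waiting = 0 + 7 + 12 + 0 = 19

19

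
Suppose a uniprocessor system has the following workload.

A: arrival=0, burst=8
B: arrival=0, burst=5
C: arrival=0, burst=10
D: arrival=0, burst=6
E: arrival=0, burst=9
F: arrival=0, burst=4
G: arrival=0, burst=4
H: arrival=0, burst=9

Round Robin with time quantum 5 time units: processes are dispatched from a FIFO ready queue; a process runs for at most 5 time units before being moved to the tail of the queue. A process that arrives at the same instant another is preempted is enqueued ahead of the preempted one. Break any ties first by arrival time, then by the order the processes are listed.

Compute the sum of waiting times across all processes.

257

Timeline: | A 0-5 | B 5-10 | C 10-15 | D 15-20 | E 20-25 | F 25-29 | G 29-33 | H 33-38 | A 38-41 | C 41-46 | D 46-47 | E 47-51 | H 51-55 |
Completion: A=41  B=10  C=46  D=47  E=51  F=29  G=33  H=55
Waiting = turnaround − burst: A=33, B=5, C=36, D=41, E=42, F=25, G=29, H=46
Total waiting = 33 + 5 + 36 + 41 + 42 + 25 + 29 + 46 = 257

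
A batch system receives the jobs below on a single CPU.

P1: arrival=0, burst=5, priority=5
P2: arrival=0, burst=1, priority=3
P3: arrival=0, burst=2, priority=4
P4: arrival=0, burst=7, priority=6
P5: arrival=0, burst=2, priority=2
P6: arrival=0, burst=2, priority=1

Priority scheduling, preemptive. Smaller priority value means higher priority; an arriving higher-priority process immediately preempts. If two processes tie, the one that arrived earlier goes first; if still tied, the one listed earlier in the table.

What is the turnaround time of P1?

Gantt: | P6 0-2 | P5 2-4 | P2 4-5 | P3 5-7 | P1 7-12 | P4 12-19 |
Completion: P1=12  P2=5  P3=7  P4=19  P5=4  P6=2
Turnaround(P1) = completion − arrival = 12 − 0 = 12

12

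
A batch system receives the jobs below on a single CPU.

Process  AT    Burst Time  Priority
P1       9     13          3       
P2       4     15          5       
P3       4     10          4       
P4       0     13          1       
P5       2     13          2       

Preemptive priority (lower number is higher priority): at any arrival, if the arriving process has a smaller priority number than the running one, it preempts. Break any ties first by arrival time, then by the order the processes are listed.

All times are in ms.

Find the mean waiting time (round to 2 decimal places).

21.60

Gantt: | P4 0-13 | P5 13-26 | P1 26-39 | P3 39-49 | P2 49-64 |
Completion: P1=39  P2=64  P3=49  P4=13  P5=26
Turnaround (C−A): P1=30  P2=60  P3=45  P4=13  P5=24
Waiting times: P1=17, P2=45, P3=35, P4=0, P5=11
Average waiting = (17+45+35+0+11) / 5 = 108/5 = 21.60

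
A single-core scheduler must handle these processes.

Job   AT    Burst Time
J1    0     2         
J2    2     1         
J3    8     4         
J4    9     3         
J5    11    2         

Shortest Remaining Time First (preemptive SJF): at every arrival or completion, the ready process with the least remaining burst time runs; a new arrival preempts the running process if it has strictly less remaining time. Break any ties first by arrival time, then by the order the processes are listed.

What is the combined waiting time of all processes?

6

Schedule: | J1 0-2 | J2 2-3 | idle 3-8 | J3 8-12 | J5 12-14 | J4 14-17 |
Completion: J1=2  J2=3  J3=12  J4=17  J5=14
Waiting = turnaround − burst: J1=0, J2=0, J3=0, J4=5, J5=1
Total waiting = 0 + 0 + 0 + 5 + 1 = 6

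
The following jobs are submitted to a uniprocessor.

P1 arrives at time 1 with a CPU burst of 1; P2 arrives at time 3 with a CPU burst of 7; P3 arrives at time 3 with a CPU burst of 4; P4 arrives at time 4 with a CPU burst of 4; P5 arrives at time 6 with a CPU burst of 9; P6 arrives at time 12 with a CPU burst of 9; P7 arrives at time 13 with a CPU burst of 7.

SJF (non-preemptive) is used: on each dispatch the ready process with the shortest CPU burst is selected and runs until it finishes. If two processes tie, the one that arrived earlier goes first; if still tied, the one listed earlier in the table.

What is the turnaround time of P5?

28

Gantt: | idle 0-1 | P1 1-2 | idle 2-3 | P3 3-7 | P4 7-11 | P2 11-18 | P7 18-25 | P5 25-34 | P6 34-43 |
Completion: P1=2  P2=18  P3=7  P4=11  P5=34  P6=43  P7=25
Turnaround (C−A): P1=1  P2=15  P3=4  P4=7  P5=28  P6=31  P7=12
Turnaround(P5) = completion − arrival = 34 − 6 = 28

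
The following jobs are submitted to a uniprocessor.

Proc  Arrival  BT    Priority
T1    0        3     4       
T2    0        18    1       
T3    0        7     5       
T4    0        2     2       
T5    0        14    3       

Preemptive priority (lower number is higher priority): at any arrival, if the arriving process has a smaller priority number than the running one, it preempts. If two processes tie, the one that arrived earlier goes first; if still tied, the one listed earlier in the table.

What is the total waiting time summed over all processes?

Schedule: | T2 0-18 | T4 18-20 | T5 20-34 | T1 34-37 | T3 37-44 |
Completion: T1=37  T2=18  T3=44  T4=20  T5=34
Turnaround (C−A): T1=37  T2=18  T3=44  T4=20  T5=34
Waiting = turnaround − burst: T1=34, T2=0, T3=37, T4=18, T5=20
Total waiting = 34 + 0 + 37 + 18 + 20 = 109

109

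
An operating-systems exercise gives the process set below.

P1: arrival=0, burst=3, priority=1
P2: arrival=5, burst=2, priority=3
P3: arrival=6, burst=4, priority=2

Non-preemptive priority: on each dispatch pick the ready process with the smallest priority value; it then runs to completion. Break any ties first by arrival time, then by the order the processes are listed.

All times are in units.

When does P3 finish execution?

Timeline: | P1 0-3 | idle 3-5 | P2 5-7 | P3 7-11 |
Completion: P1=3  P2=7  P3=11

11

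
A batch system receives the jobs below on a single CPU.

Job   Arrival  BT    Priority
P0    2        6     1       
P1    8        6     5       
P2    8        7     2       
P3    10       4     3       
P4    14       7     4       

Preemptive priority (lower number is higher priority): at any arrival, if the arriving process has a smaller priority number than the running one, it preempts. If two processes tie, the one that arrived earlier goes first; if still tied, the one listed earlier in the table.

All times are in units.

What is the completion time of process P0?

Gantt: | idle 0-2 | P0 2-8 | P2 8-15 | P3 15-19 | P4 19-26 | P1 26-32 |
Completion: P0=8  P1=32  P2=15  P3=19  P4=26
Turnaround (C−A): P0=6  P1=24  P2=7  P3=9  P4=12

8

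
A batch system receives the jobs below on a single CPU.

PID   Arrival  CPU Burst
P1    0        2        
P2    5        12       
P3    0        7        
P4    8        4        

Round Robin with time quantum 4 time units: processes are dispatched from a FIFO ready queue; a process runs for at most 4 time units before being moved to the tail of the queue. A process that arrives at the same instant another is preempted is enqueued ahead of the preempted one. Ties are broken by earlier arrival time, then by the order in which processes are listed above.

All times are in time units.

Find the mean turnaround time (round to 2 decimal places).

11.00

Schedule: | P1 0-2 | P3 2-6 | P2 6-10 | P3 10-13 | P4 13-17 | P2 17-25 |
Completion: P1=2  P2=25  P3=13  P4=17
Turnaround (C−A): P1=2  P2=20  P3=13  P4=9
Turnaround times: P1=2, P2=20, P3=13, P4=9
Average turnaround = (2+20+13+9) / 4 = 44/4 = 11.00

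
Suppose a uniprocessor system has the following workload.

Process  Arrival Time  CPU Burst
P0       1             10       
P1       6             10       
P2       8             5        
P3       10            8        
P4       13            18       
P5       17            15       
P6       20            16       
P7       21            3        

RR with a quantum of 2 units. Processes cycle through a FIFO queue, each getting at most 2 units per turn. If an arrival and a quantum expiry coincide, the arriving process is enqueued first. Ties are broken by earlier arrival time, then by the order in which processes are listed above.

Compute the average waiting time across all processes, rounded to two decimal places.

34.13

Schedule: | idle 0-1 | P0 1-7 | P1 7-9 | P0 9-11 | P2 11-13 | P1 13-15 | P3 15-17 | P0 17-19 | P4 19-21 | P2 21-23 | P1 23-25 | P5 25-27 | P3 27-29 | P6 29-31 | P7 31-33 | P4 33-35 | P2 35-36 | P1 36-38 | P5 38-40 | P3 40-42 | P6 42-44 | P7 44-45 | P4 45-47 | P1 47-49 | P5 49-51 | P3 51-53 | P6 53-55 | P4 55-57 | P5 57-59 | P6 59-61 | P4 61-63 | P5 63-65 | P6 65-67 | P4 67-69 | P5 69-71 | P6 71-73 | P4 73-75 | P5 75-77 | P6 77-79 | P4 79-81 | P5 81-82 | P6 82-84 | P4 84-86 |
Completion: P0=19  P1=49  P2=36  P3=53  P4=86  P5=82  P6=84  P7=45
Turnaround (C−A): P0=18  P1=43  P2=28  P3=43  P4=73  P5=65  P6=64  P7=24
Waiting times: P0=8, P1=33, P2=23, P3=35, P4=55, P5=50, P6=48, P7=21
Average waiting = (8+33+23+35+55+50+48+21) / 8 = 273/8 = 34.13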